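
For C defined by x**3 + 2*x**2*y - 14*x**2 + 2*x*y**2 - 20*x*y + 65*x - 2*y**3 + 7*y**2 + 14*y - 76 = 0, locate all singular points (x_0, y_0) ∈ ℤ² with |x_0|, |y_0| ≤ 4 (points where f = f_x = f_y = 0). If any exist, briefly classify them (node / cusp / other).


Singular points: {(3, 2)}; classification: node.

Compute partial derivatives:
  f_x = 3*x**2 + 4*x*y - 28*x + 2*y**2 - 20*y + 65.
  f_y = 2*x**2 + 4*x*y - 20*x - 6*y**2 + 14*y + 14.
Scan x_0 ∈ {−4, ..., 4}. For each x_0, f_y(x_0, y) is a polynomial in y; find its integer roots y ∈ {−4, ..., 4}, then test f_x and f at those candidates.
  x = -4: f_y(-4, y) = -6*y**2 - 2*y + 126; no integer root y with |y| ≤ 4.
  x = -3: f_y(-3, y) = -6*y**2 + 2*y + 92; no integer root y with |y| ≤ 4.
  x = -2: f_y(-2, y) = -6*y**2 + 6*y + 62; no integer root y with |y| ≤ 4.
  x = -1: f_y(-1, y) = -6*y**2 + 10*y + 36; no integer root y with |y| ≤ 4.
  x = 0: f_y(0, y) = -6*y**2 + 14*y + 14; no integer root y with |y| ≤ 4.
  x = 1: f_y(1, y) = -6*y**2 + 18*y - 4; no integer root y with |y| ≤ 4.
  x = 2: f_y(2, y) = -6*y**2 + 22*y - 18; no integer root y with |y| ≤ 4.
  x = 3: f_y(3, y) = -6*y**2 + 26*y - 28; vanishes at y ∈ {2}. (3, 2): f_x = 0, f = 0 — SINGULAR.
  x = 4: f_y(4, y) = -6*y**2 + 30*y - 34; no integer root y with |y| ≤ 4.
Only singular point on the grid: (3, 2).
Classify: substitute x = 3 + u, y = 2 + v and expand: f = u**3 + 2*u**2*v - u**2 + 2*u*v**2 - 2*v**3 + v**2.
No constant or linear terms (consistent with a singular point). Quadratic part: -u**2 + v**2. Cubic part: u**3 + 2*u**2*v + 2*u*v**2 - 2*v**3.
The quadratic part v**2 - u**2 = (v − u)(v + u) splits into two distinct linear factors, so there are two distinct tangent lines y − 2 = ±(x − 3) — this is a node (ordinary double point).
Classification: node.


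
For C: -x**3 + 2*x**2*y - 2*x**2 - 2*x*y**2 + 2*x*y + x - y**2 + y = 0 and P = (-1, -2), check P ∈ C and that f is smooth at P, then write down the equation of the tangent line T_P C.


Tangent line at P: -2*x - 3*y - 8 = 0.

Step 1: f(-1, -2) = 0, so P lies on C.
Step 2: partial derivatives
  f_x(x, y) = -3*x**2 + 4*x*y - 4*x - 2*y**2 + 2*y + 1, f_y(x, y) = 2*x**2 - 4*x*y + 2*x - 2*y + 1.
  f_x(P) = -2, f_y(P) = -3 (gradient nonzero, so P is smooth).
Step 3: tangent line at P: -2·(x − -1) + -3·(y − -2) = 0.
Expanding: -2*x - 3*y - 8 = 0.


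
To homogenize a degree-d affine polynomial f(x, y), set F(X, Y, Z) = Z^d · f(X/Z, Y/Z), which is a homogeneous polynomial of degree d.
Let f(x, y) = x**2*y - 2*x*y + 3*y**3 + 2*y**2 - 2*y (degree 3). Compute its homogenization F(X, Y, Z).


F(X, Y, Z) = X**2*Y - 2*X*Y*Z + 3*Y**3 + 2*Y**2*Z - 2*Y*Z**2

deg(f) = 3.
Substitute x = X/Z, y = Y/Z into f, then multiply by Z^3.
  monomial 1·x^2·y^1 ↦ 1·X^2·Y^1·Z^0.
  monomial -2·x^1·y^1 ↦ -2·X^1·Y^1·Z^1.
  monomial 3·x^0·y^3 ↦ 3·X^0·Y^3·Z^0.
  monomial 2·x^0·y^2 ↦ 2·X^0·Y^2·Z^1.
  monomial -2·x^0·y^1 ↦ -2·X^0·Y^1·Z^2.
Collecting: F(X, Y, Z) = X**2*Y - 2*X*Y*Z + 3*Y**3 + 2*Y**2*Z - 2*Y*Z**2.


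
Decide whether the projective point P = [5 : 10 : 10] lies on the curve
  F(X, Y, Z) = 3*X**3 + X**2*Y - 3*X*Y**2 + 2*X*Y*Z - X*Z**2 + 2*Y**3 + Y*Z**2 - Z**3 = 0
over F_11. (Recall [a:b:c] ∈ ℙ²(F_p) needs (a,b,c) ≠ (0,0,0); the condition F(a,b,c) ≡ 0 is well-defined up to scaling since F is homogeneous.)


F(5,10,10) ≡ 8 (mod 11); P is NOT on the curve.

Evaluate F(5, 10, 10) term-by-term (mod 11).
  3*X**3 ↦ 3·125·1·1 = 375
  X**2*Y ↦ 1·25·10·1 = 250
  -3*X*Y**2 ↦ -3·5·100·1 = -1500
  2*X*Y*Z ↦ 2·5·10·10 = 1000
  -X*Z**2 ↦ -1·5·1·100 = -500
  2*Y**3 ↦ 2·1·1000·1 = 2000
  Y*Z**2 ↦ 1·1·10·100 = 1000
  -Z**3 ↦ -1·1·1·1000 = -1000
Sum: F(5, 10, 10) = (375) + (250) + (-1500) + (1000) + (-500) + (2000) + (1000) + (-1000) = 1625.
Reducing mod 11: 1625 ≡ 8 (mod 11).
Since F(a, b, c) ≡ 8 ≠ 0 (mod 11), P does NOT lie on the curve.


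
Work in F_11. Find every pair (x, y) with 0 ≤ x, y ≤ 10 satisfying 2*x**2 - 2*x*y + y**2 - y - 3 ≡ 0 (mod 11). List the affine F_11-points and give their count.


Affine F_11-points: {(2, 6), (2, 10), (3, 9), (4, 3), (4, 6), (6, 4), (6, 9), (8, 7), (8, 10), (9, 4), (10, 3), (10, 7)}; count = 12.

For each of the 121 pairs (x, y) ∈ F_11², evaluate f(x, y) mod 11. Record the zeros.
  x = 0: [0↦8, 1↦8, 2↦10, 3↦3, 4↦9, 5↦6, 6↦5, 7↦6, 8↦9, 9↦3, 10↦10]  zeros at y ∈ ∅
  x = 1: [0↦10, 1↦8, 2↦8, 3↦10, 4↦3, 5↦9, 6↦6, 7↦5, 8↦6, 9↦9, 10↦3]  zeros at y ∈ ∅
  x = 2: [0↦5, 1↦1, 2↦10, 3↦10, 4↦1, 5↦5, 6↦0, 7↦8, 8↦7, 9↦8, 10↦0]  zeros at y ∈ {6, 10}
  x = 3: [0↦4, 1↦9, 2↦5, 3↦3, 4↦3, 5↦5, 6↦9, 7↦4, 8↦1, 9↦0, 10↦1]  zeros at y ∈ {9}
  x = 4: [0↦7, 1↦10, 2↦4, 3↦0, 4↦9, 5↦9, 6↦0, 7↦4, 8↦10, 9↦7, 10↦6]  zeros at y ∈ {3, 6}
  x = 5: [0↦3, 1↦4, 2↦7, 3↦1, 4↦8, 5↦6, 6↦6, 7↦8, 8↦1, 9↦7, 10↦4]  zeros at y ∈ ∅
  x = 6: [0↦3, 1↦2, 2↦3, 3↦6, 4↦0, 5↦7, 6↦5, 7↦5, 8↦7, 9↦0, 10↦6]  zeros at y ∈ {4, 9}
  x = 7: [0↦7, 1↦4, 2↦3, 3↦4, 4↦7, 5↦1, 6↦8, 7↦6, 8↦6, 9↦8, 10↦1]  zeros at y ∈ ∅
  x = 8: [0↦4, 1↦10, 2↦7, 3↦6, 4↦7, 5↦10, 6↦4, 7↦0, 8↦9, 9↦9, 10↦0]  zeros at y ∈ {7, 10}
  x = 9: [0↦5, 1↦9, 2↦4, 3↦1, 4↦0, 5↦1, 6↦4, 7↦9, 8↦5, 9↦3, 10↦3]  zeros at y ∈ {4}
  x = 10: [0↦10, 1↦1, 2↦5, 3↦0, 4↦8, 5↦7, 6↦8, 7↦0, 8↦5, 9↦1, 10↦10]  zeros at y ∈ {3, 7}
Collecting zeros: affine points = {(2, 6), (2, 10), (3, 9), (4, 3), (4, 6), (6, 4), (6, 9), (8, 7), (8, 10), (9, 4), (10, 3), (10, 7)}.
Total count |C(F_11)_aff| = 12.


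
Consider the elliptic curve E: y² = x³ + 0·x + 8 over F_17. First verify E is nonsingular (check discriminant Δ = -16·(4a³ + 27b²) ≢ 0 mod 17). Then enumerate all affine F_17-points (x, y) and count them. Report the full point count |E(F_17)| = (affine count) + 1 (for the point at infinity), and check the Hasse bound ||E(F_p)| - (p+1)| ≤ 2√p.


Affine points = {(0, 5), (0, 12), (1, 3), (1, 14), (2, 4), (2, 13), (3, 1), (3, 16), (4, 2), (4, 15), (11, 8), (11, 9), (12, 6), (12, 11), (14, 7), (14, 10), (15, 0)}; affine count = 17; |E(F_17)| = 18.

Discriminant check: Δ ∝ 4a³ + 27b² = 4·0³ + 27·8² = 4·0 + 27·64 ≡ 11 (mod 17). Nonzero ⇒ E is nonsingular.
For each x ∈ F_17, compute rhs = x³ + 0·x + 8 mod 17, then count y ∈ F_17 with y² ≡ rhs.
  x = 0: rhs = 8, matching y values: 5, 12 (2 points).
  x = 1: rhs = 9, matching y values: 3, 14 (2 points).
  x = 2: rhs = 16, matching y values: 4, 13 (2 points).
  x = 3: rhs = 1, matching y values: 1, 16 (2 points).
  x = 4: rhs = 4, matching y values: 2, 15 (2 points).
  x = 5: rhs = 14, matching y values: none (0 points).
  x = 6: rhs = 3, matching y values: none (0 points).
  x = 7: rhs = 11, matching y values: none (0 points).
  x = 8: rhs = 10, matching y values: none (0 points).
  x = 9: rhs = 6, matching y values: none (0 points).
  x = 10: rhs = 5, matching y values: none (0 points).
  x = 11: rhs = 13, matching y values: 8, 9 (2 points).
  x = 12: rhs = 2, matching y values: 6, 11 (2 points).
  x = 13: rhs = 12, matching y values: none (0 points).
  x = 14: rhs = 15, matching y values: 7, 10 (2 points).
  x = 15: rhs = 0, matching y values: 0 (1 points).
  x = 16: rhs = 7, matching y values: none (0 points).
Total affine count: 17.
Full point count |E(F_17)| = 17 + 1 = 18.
Hasse bound: |18 − (17+1)| = |0| = 0 ≤ 2√17 ≈ 8.2462 ✓.


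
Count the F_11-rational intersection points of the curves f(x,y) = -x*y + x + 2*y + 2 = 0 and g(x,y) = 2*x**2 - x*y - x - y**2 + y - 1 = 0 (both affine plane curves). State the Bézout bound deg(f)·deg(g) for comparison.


Common zeros: {(10, 7)}; count = 1; Bézout bound = 4.

deg(f) = 2, deg(g) = 2, so Bézout bound = 4.
Scan x ∈ F_11. For each x, list the y ∈ F_11 with f(x, y) ≡ 0 and those with g(x, y) ≡ 0 (mod 11); the common zeros in that column are the intersection.
  x = 0: f ≡ 0 at y ∈ {10}; g ≡ 0 at y ∈ ∅; common: ∅.
  x = 1: f ≡ 0 at y ∈ {8}; g ≡ 0 at y ∈ {0}; common: ∅.
  x = 2: f ≡ 0 at y ∈ ∅; g ≡ 0 at y ∈ ∅; common: ∅.
  x = 3: f ≡ 0 at y ∈ {5}; g ≡ 0 at y ∈ {1, 8}; common: ∅.
  x = 4: f ≡ 0 at y ∈ {3}; g ≡ 0 at y ∈ ∅; common: ∅.
  x = 5: f ≡ 0 at y ∈ {6}; g ≡ 0 at y ∈ {0, 7}; common: ∅.
  x = 6: f ≡ 0 at y ∈ {2}; g ≡ 0 at y ∈ ∅; common: ∅.
  x = 7: f ≡ 0 at y ∈ {4}; g ≡ 0 at y ∈ {8}; common: ∅.
  x = 8: f ≡ 0 at y ∈ {9}; g ≡ 0 at y ∈ ∅; common: ∅.
  x = 9: f ≡ 0 at y ∈ {0}; g ≡ 0 at y ∈ {1, 2}; common: ∅.
  x = 10: f ≡ 0 at y ∈ {7}; g ≡ 0 at y ∈ {6, 7}; common: {7}.
Collecting: common zeros = {(10, 7)}, so the count is 1.
Comparison with the Bézout bound: 1 ≤ 4 = deg(f)·deg(g), as expected for curves with no common component (the affine F_11-count falls short of the bound because intersections may lie at infinity, over extension fields, or carry multiplicity).


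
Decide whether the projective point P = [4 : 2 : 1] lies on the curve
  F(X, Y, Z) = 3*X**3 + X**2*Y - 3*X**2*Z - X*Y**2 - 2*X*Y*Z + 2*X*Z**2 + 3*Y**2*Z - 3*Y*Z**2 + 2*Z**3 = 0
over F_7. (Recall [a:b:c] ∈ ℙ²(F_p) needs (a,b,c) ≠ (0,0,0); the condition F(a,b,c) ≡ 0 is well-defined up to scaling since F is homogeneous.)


F(4,2,1) ≡ 6 (mod 7); P is NOT on the curve.

Evaluate F(4, 2, 1) term-by-term (mod 7).
  3*X**3 ↦ 3·64·1·1 = 192
  X**2*Y ↦ 1·16·2·1 = 32
  -3*X**2*Z ↦ -3·16·1·1 = -48
  -X*Y**2 ↦ -1·4·4·1 = -16
  -2*X*Y*Z ↦ -2·4·2·1 = -16
  2*X*Z**2 ↦ 2·4·1·1 = 8
  3*Y**2*Z ↦ 3·1·4·1 = 12
  -3*Y*Z**2 ↦ -3·1·2·1 = -6
  2*Z**3 ↦ 2·1·1·1 = 2
Sum: F(4, 2, 1) = (192) + (32) + (-48) + (-16) + (-16) + (8) + (12) + (-6) + (2) = 160.
Reducing mod 7: 160 ≡ 6 (mod 7).
Since F(a, b, c) ≡ 6 ≠ 0 (mod 7), P does NOT lie on the curve.


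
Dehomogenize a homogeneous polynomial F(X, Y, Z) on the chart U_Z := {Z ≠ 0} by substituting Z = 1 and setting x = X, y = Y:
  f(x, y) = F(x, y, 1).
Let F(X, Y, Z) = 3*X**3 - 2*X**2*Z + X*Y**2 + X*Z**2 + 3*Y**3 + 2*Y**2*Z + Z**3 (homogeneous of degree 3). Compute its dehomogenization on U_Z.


f(x, y) = 3*x**3 - 2*x**2 + x*y**2 + x + 3*y**3 + 2*y**2 + 1

On U_Z we set Z = 1. Each monomial c·X^i·Y^j·Z^k in F becomes c·x^i·y^j·1^k = c·x^i·y^j.
Substituting Z = 1: F(X, Y, 1) = 3*x**3 - 2*x**2 + x*y**2 + x + 3*y**3 + 2*y**2 + 1.
Note: deg(f) ≤ deg(F) = 3; strict inequality happens when F is divisible by Z (lost terms).


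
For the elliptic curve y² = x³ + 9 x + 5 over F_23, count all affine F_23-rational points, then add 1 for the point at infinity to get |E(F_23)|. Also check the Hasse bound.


Affine points = {(2, 10), (2, 13), (3, 6), (3, 17), (4, 6), (4, 17), (11, 3), (11, 20), (12, 1), (12, 22), (14, 0), (16, 6), (16, 17), (21, 5), (21, 18), (22, 8), (22, 15)}; affine count = 17; |E(F_23)| = 18.

Discriminant check: Δ ∝ 4a³ + 27b² = 4·9³ + 27·5² = 4·729 + 27·25 ≡ 3 (mod 23). Nonzero ⇒ E is nonsingular.
For each x ∈ F_23, compute rhs = x³ + 9·x + 5 mod 23, then count y ∈ F_23 with y² ≡ rhs.
  x = 0: rhs = 5, matching y values: none (0 points).
  x = 1: rhs = 15, matching y values: none (0 points).
  x = 2: rhs = 8, matching y values: 10, 13 (2 points).
  x = 3: rhs = 13, matching y values: 6, 17 (2 points).
  x = 4: rhs = 13, matching y values: 6, 17 (2 points).
  x = 5: rhs = 14, matching y values: none (0 points).
  x = 6: rhs = 22, matching y values: none (0 points).
  x = 7: rhs = 20, matching y values: none (0 points).
  x = 8: rhs = 14, matching y values: none (0 points).
  x = 9: rhs = 10, matching y values: none (0 points).
  x = 10: rhs = 14, matching y values: none (0 points).
  x = 11: rhs = 9, matching y values: 3, 20 (2 points).
  x = 12: rhs = 1, matching y values: 1, 22 (2 points).
  x = 13: rhs = 19, matching y values: none (0 points).
  x = 14: rhs = 0, matching y values: 0 (1 points).
  x = 15: rhs = 19, matching y values: none (0 points).
  x = 16: rhs = 13, matching y values: 6, 17 (2 points).
  x = 17: rhs = 11, matching y values: none (0 points).
  x = 18: rhs = 19, matching y values: none (0 points).
  x = 19: rhs = 20, matching y values: none (0 points).
  x = 20: rhs = 20, matching y values: none (0 points).
  x = 21: rhs = 2, matching y values: 5, 18 (2 points).
  x = 22: rhs = 18, matching y values: 8, 15 (2 points).
Total affine count: 17.
Full point count |E(F_23)| = 17 + 1 = 18.
Hasse bound: |18 − (23+1)| = |-6| = 6 ≤ 2√23 ≈ 9.5917 ✓.


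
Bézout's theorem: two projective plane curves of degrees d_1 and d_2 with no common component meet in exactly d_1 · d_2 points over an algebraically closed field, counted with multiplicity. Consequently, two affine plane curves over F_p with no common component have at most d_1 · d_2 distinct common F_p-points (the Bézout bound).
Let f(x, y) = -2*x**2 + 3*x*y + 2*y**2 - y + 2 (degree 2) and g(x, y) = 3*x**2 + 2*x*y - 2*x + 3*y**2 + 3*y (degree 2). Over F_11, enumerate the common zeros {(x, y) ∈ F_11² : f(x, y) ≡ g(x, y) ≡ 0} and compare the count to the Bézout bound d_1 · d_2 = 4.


Common zeros: ∅; count = 0; Bézout bound = 4.

deg(f) = 2, deg(g) = 2, so Bézout bound = 4.
Scan x ∈ F_11. For each x, list the y ∈ F_11 with f(x, y) ≡ 0 and those with g(x, y) ≡ 0 (mod 11); the common zeros in that column are the intersection.
  x = 0: f ≡ 0 at y ∈ ∅; g ≡ 0 at y ∈ {0, 10}; common: ∅.
  x = 1: f ≡ 0 at y ∈ {0, 10}; g ≡ 0 at y ∈ ∅; common: ∅.
  x = 2: f ≡ 0 at y ∈ ∅; g ≡ 0 at y ∈ ∅; common: ∅.
  x = 3: f ≡ 0 at y ∈ {8, 10}; g ≡ 0 at y ∈ {1, 7}; common: ∅.
  x = 4: f ≡ 0 at y ∈ {2, 9}; g ≡ 0 at y ∈ {4, 7}; common: ∅.
  x = 5: f ≡ 0 at y ∈ ∅; g ≡ 0 at y ∈ {4, 10}; common: ∅.
  x = 6: f ≡ 0 at y ∈ ∅; g ≡ 0 at y ∈ ∅; common: ∅.
  x = 7: f ≡ 0 at y ∈ ∅; g ≡ 0 at y ∈ ∅; common: ∅.
  x = 8: f ≡ 0 at y ∈ ∅; g ≡ 0 at y ∈ {0, 1}; common: ∅.
  x = 9: f ≡ 0 at y ∈ {1, 8}; g ≡ 0 at y ∈ ∅; common: ∅.
  x = 10: f ≡ 0 at y ∈ {0, 2}; g ≡ 0 at y ∈ ∅; common: ∅.
Collecting: common zeros = ∅, so the count is 0.
Comparison with the Bézout bound: 0 ≤ 4 = deg(f)·deg(g), as expected for curves with no common component (the affine F_11-count falls short of the bound because intersections may lie at infinity, over extension fields, or carry multiplicity).


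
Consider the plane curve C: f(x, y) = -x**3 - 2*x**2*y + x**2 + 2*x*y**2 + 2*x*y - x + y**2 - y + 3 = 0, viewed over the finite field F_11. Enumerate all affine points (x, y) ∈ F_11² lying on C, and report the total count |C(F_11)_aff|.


Affine F_11-points: {(0, 6), (5, 1), (6, 1), (6, 2), (7, 3), (7, 10), (10, 1), (10, 5)}; count = 8.

For each of the 121 pairs (x, y) ∈ F_11², evaluate f(x, y) mod 11. Record the zeros.
  x = 0: [0↦3, 1↦3, 2↦5, 3↦9, 4↦4, 5↦1, 6↦0, 7↦1, 8↦4, 9↦9, 10↦5]  zeros at y ∈ {6}
  x = 1: [0↦2, 1↦4, 2↦1, 3↦4, 4↦2, 5↦6, 6↦5, 7↦10, 8↦10, 9↦5, 10↦6]  zeros at y ∈ ∅
  x = 2: [0↦8, 1↦8, 2↦7, 3↦5, 4↦2, 5↦9, 6↦4, 7↦9, 8↦2, 9↦5, 10↦7]  zeros at y ∈ ∅
  x = 3: [0↦4, 1↦9, 2↦6, 3↦6, 4↦9, 5↦4, 6↦2, 7↦3, 8↦7, 9↦3, 10↦2]  zeros at y ∈ ∅
  x = 4: [0↦6, 1↦1, 2↦3, 3↦1, 4↦6, 5↦7, 6↦4, 7↦8, 8↦8, 9↦4, 10↦7]  zeros at y ∈ ∅
  x = 5: [0↦8, 1↦0, 2↦3, 3↦6, 4↦9, 5↦1, 6↦4, 7↦7, 8↦10, 9↦2, 10↦5]  zeros at y ∈ {1}
  x = 6: [0↦4, 1↦0, 2↦0, 3↦4, 4↦1, 5↦2, 6↦7, 7↦5, 8↦7, 9↦2, 10↦1]  zeros at y ∈ {1, 2}
  x = 7: [0↦10, 1↦6, 2↦10, 3↦0, 4↦9, 5↦4, 6↦7, 7↦7, 8↦4, 9↦9, 10↦0]  zeros at y ∈ {3, 10}
  x = 8: [0↦9, 1↦1, 2↦5, 3↦10, 4↦5, 5↦1, 6↦9, 7↦7, 8↦6, 9↦6, 10↦7]  zeros at y ∈ ∅
  x = 9: [0↦6, 1↦1, 2↦1, 3↦6, 4↦5, 5↦9, 6↦7, 7↦10, 8↦7, 9↦9, 10↦5]  zeros at y ∈ ∅
  x = 10: [0↦6, 1↦0, 2↦3, 3↦4, 4↦3, 5↦0, 6↦6, 7↦10, 8↦1, 9↦1, 10↦10]  zeros at y ∈ {1, 5}
Collecting zeros: affine points = {(0, 6), (5, 1), (6, 1), (6, 2), (7, 3), (7, 10), (10, 1), (10, 5)}.
Total count |C(F_11)_aff| = 8.


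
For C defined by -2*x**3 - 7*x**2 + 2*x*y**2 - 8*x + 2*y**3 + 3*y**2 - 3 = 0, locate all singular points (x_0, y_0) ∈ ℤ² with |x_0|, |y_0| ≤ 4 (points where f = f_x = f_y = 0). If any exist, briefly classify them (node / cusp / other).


Singular points: {(-1, 0)}; classification: node.

Compute partial derivatives:
  f_x = -6*x**2 - 14*x + 2*y**2 - 8.
  f_y = 4*x*y + 6*y**2 + 6*y.
Scan x_0 ∈ {−4, ..., 4}. For each x_0, f_y(x_0, y) is a polynomial in y; find its integer roots y ∈ {−4, ..., 4}, then test f_x and f at those candidates.
  x = -4: f_y(-4, y) = 6*y**2 - 10*y; vanishes at y ∈ {0}. (-4, 0): f_x = -48 ≠ 0.
  x = -3: f_y(-3, y) = 6*y**2 - 6*y; vanishes at y ∈ {0, 1}. (-3, 0): f_x = -20 ≠ 0; (-3, 1): f_x = -18 ≠ 0.
  x = -2: f_y(-2, y) = 6*y**2 - 2*y; vanishes at y ∈ {0}. (-2, 0): f_x = -4 ≠ 0.
  x = -1: f_y(-1, y) = 6*y**2 + 2*y; vanishes at y ∈ {0}. (-1, 0): f_x = 0, f = 0 — SINGULAR.
  x = 0: f_y(0, y) = 6*y**2 + 6*y; vanishes at y ∈ {-1, 0}. (0, -1): f_x = -6 ≠ 0; (0, 0): f_x = -8 ≠ 0.
  x = 1: f_y(1, y) = 6*y**2 + 10*y; vanishes at y ∈ {0}. (1, 0): f_x = -28 ≠ 0.
  x = 2: f_y(2, y) = 6*y**2 + 14*y; vanishes at y ∈ {0}. (2, 0): f_x = -60 ≠ 0.
  x = 3: f_y(3, y) = 6*y**2 + 18*y; vanishes at y ∈ {-3, 0}. (3, -3): f_x = -86 ≠ 0; (3, 0): f_x = -104 ≠ 0.
  x = 4: f_y(4, y) = 6*y**2 + 22*y; vanishes at y ∈ {0}. (4, 0): f_x = -160 ≠ 0.
Only singular point on the grid: (-1, 0).
Classify: substitute x = -1 + u, y = 0 + v and expand: f = -2*u**3 - u**2 + 2*u*v**2 + 2*v**3 + v**2.
No constant or linear terms (consistent with a singular point). Quadratic part: -u**2 + v**2. Cubic part: -2*u**3 + 2*u*v**2 + 2*v**3.
The quadratic part v**2 - u**2 = (v − u)(v + u) splits into two distinct linear factors, so there are two distinct tangent lines y − 0 = ±(x − -1) — this is a node (ordinary double point).
Classification: node.


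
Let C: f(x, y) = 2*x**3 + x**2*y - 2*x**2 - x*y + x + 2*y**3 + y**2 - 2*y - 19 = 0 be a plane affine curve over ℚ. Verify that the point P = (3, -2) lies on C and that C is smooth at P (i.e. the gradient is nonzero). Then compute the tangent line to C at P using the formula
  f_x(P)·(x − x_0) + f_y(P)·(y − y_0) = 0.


Tangent line at P: 33*x + 24*y - 51 = 0.

Step 1: f(3, -2) = 0, so P lies on C.
Step 2: partial derivatives
  f_x(x, y) = 6*x**2 + 2*x*y - 4*x - y + 1, f_y(x, y) = x**2 - x + 6*y**2 + 2*y - 2.
  f_x(P) = 33, f_y(P) = 24 (gradient nonzero, so P is smooth).
Step 3: tangent line at P: 33·(x − 3) + 24·(y − -2) = 0.
Expanding: 33*x + 24*y - 51 = 0.


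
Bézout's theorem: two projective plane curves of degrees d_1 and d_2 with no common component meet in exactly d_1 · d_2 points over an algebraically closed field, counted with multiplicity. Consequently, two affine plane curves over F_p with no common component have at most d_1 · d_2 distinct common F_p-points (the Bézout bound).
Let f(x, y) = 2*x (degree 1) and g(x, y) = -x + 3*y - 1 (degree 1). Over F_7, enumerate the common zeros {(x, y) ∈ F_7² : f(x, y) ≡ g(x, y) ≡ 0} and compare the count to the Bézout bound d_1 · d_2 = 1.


Common zeros: {(0, 5)}; count = 1; Bézout bound = 1.

deg(f) = 1, deg(g) = 1, so Bézout bound = 1.
Scan x ∈ F_7. For each x, list the y ∈ F_7 with f(x, y) ≡ 0 and those with g(x, y) ≡ 0 (mod 7); the common zeros in that column are the intersection.
  x = 0: f ≡ 0 at y ∈ {0, 1, 2, 3, 4, 5, 6}; g ≡ 0 at y ∈ {5}; common: {5}.
  x = 1: f ≡ 0 at y ∈ ∅; g ≡ 0 at y ∈ {3}; common: ∅.
  x = 2: f ≡ 0 at y ∈ ∅; g ≡ 0 at y ∈ {1}; common: ∅.
  x = 3: f ≡ 0 at y ∈ ∅; g ≡ 0 at y ∈ {6}; common: ∅.
  x = 4: f ≡ 0 at y ∈ ∅; g ≡ 0 at y ∈ {4}; common: ∅.
  x = 5: f ≡ 0 at y ∈ ∅; g ≡ 0 at y ∈ {2}; common: ∅.
  x = 6: f ≡ 0 at y ∈ ∅; g ≡ 0 at y ∈ {0}; common: ∅.
Collecting: common zeros = {(0, 5)}, so the count is 1.
Comparison with the Bézout bound: 1 ≤ 1 = deg(f)·deg(g), as expected for curves with no common component (the bound is attained).


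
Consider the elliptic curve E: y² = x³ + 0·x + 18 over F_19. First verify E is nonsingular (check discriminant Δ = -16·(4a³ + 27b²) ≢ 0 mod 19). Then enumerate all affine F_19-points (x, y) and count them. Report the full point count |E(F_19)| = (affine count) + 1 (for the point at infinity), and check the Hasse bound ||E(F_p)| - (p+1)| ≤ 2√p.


Affine points = {(1, 0), (2, 8), (2, 11), (3, 8), (3, 11), (4, 5), (4, 14), (6, 5), (6, 14), (7, 0), (8, 6), (8, 13), (9, 5), (9, 14), (10, 7), (10, 12), (11, 0), (12, 6), (12, 13), (13, 7), (13, 12), (14, 8), (14, 11), (15, 7), (15, 12), (18, 6), (18, 13)}; affine count = 27; |E(F_19)| = 28.

Discriminant check: Δ ∝ 4a³ + 27b² = 4·0³ + 27·18² = 4·0 + 27·324 ≡ 8 (mod 19). Nonzero ⇒ E is nonsingular.
For each x ∈ F_19, compute rhs = x³ + 0·x + 18 mod 19, then count y ∈ F_19 with y² ≡ rhs.
  x = 0: rhs = 18, matching y values: none (0 points).
  x = 1: rhs = 0, matching y values: 0 (1 points).
  x = 2: rhs = 7, matching y values: 8, 11 (2 points).
  x = 3: rhs = 7, matching y values: 8, 11 (2 points).
  x = 4: rhs = 6, matching y values: 5, 14 (2 points).
  x = 5: rhs = 10, matching y values: none (0 points).
  x = 6: rhs = 6, matching y values: 5, 14 (2 points).
  x = 7: rhs = 0, matching y values: 0 (1 points).
  x = 8: rhs = 17, matching y values: 6, 13 (2 points).
  x = 9: rhs = 6, matching y values: 5, 14 (2 points).
  x = 10: rhs = 11, matching y values: 7, 12 (2 points).
  x = 11: rhs = 0, matching y values: 0 (1 points).
  x = 12: rhs = 17, matching y values: 6, 13 (2 points).
  x = 13: rhs = 11, matching y values: 7, 12 (2 points).
  x = 14: rhs = 7, matching y values: 8, 11 (2 points).
  x = 15: rhs = 11, matching y values: 7, 12 (2 points).
  x = 16: rhs = 10, matching y values: none (0 points).
  x = 17: rhs = 10, matching y values: none (0 points).
  x = 18: rhs = 17, matching y values: 6, 13 (2 points).
Total affine count: 27.
Full point count |E(F_19)| = 27 + 1 = 28.
Hasse bound: |28 − (19+1)| = |8| = 8 ≤ 2√19 ≈ 8.7178 ✓.


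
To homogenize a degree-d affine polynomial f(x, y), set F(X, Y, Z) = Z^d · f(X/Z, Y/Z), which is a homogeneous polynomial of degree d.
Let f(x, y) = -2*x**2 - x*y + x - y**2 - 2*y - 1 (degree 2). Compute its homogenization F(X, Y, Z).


F(X, Y, Z) = -2*X**2 - X*Y + X*Z - Y**2 - 2*Y*Z - Z**2

deg(f) = 2.
Substitute x = X/Z, y = Y/Z into f, then multiply by Z^2.
  monomial -2·x^2·y^0 ↦ -2·X^2·Y^0·Z^0.
  monomial -1·x^1·y^1 ↦ -1·X^1·Y^1·Z^0.
  monomial 1·x^1·y^0 ↦ 1·X^1·Y^0·Z^1.
  monomial -1·x^0·y^2 ↦ -1·X^0·Y^2·Z^0.
  monomial -2·x^0·y^1 ↦ -2·X^0·Y^1·Z^1.
  monomial -1·x^0·y^0 ↦ -1·X^0·Y^0·Z^2.
Collecting: F(X, Y, Z) = -2*X**2 - X*Y + X*Z - Y**2 - 2*Y*Z - Z**2.


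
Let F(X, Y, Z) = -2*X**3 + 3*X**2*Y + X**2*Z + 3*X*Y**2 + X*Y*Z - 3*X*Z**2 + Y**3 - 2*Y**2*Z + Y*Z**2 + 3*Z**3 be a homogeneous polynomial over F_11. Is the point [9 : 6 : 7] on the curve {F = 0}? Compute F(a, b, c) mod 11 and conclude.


F(9,6,7) ≡ 1 (mod 11); P is NOT on the curve.

Evaluate F(9, 6, 7) term-by-term (mod 11).
  -2*X**3 ↦ -2·729·1·1 = -1458
  3*X**2*Y ↦ 3·81·6·1 = 1458
  X**2*Z ↦ 1·81·1·7 = 567
  3*X*Y**2 ↦ 3·9·36·1 = 972
  X*Y*Z ↦ 1·9·6·7 = 378
  -3*X*Z**2 ↦ -3·9·1·49 = -1323
  Y**3 ↦ 1·1·216·1 = 216
  -2*Y**2*Z ↦ -2·1·36·7 = -504
  Y*Z**2 ↦ 1·1·6·49 = 294
  3*Z**3 ↦ 3·1·1·343 = 1029
Sum: F(9, 6, 7) = (-1458) + (1458) + (567) + (972) + (378) + (-1323) + (216) + (-504) + (294) + (1029) = 1629.
Reducing mod 11: 1629 ≡ 1 (mod 11).
Since F(a, b, c) ≡ 1 ≠ 0 (mod 11), P does NOT lie on the curve.


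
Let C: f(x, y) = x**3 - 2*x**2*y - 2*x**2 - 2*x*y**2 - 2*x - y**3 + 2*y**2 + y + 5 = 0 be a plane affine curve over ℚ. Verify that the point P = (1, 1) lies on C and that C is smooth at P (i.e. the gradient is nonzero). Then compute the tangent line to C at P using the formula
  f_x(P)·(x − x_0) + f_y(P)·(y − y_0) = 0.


Tangent line at P: -9*x - 4*y + 13 = 0.

Step 1: f(1, 1) = 0, so P lies on C.
Step 2: partial derivatives
  f_x(x, y) = 3*x**2 - 4*x*y - 4*x - 2*y**2 - 2, f_y(x, y) = -2*x**2 - 4*x*y - 3*y**2 + 4*y + 1.
  f_x(P) = -9, f_y(P) = -4 (gradient nonzero, so P is smooth).
Step 3: tangent line at P: -9·(x − 1) + -4·(y − 1) = 0.
Expanding: -9*x - 4*y + 13 = 0.


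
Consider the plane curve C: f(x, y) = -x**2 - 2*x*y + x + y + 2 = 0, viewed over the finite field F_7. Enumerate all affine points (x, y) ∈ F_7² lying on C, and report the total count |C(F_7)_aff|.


Affine F_7-points: {(0, 5), (1, 2), (2, 0), (3, 2), (5, 5), (6, 0)}; count = 6.

For each of the 49 pairs (x, y) ∈ F_7², evaluate f(x, y) mod 7. Record the zeros.
  x = 0: [0↦2, 1↦3, 2↦4, 3↦5, 4↦6, 5↦0, 6↦1]  zeros at y ∈ {5}
  x = 1: [0↦2, 1↦1, 2↦0, 3↦6, 4↦5, 5↦4, 6↦3]  zeros at y ∈ {2}
  x = 2: [0↦0, 1↦4, 2↦1, 3↦5, 4↦2, 5↦6, 6↦3]  zeros at y ∈ {0}
  x = 3: [0↦3, 1↦5, 2↦0, 3↦2, 4↦4, 5↦6, 6↦1]  zeros at y ∈ {2}
  x = 4: [0↦4, 1↦4, 2↦4, 3↦4, 4↦4, 5↦4, 6↦4]  zeros at y ∈ ∅
  x = 5: [0↦3, 1↦1, 2↦6, 3↦4, 4↦2, 5↦0, 6↦5]  zeros at y ∈ {5}
  x = 6: [0↦0, 1↦3, 2↦6, 3↦2, 4↦5, 5↦1, 6↦4]  zeros at y ∈ {0}
Collecting zeros: affine points = {(0, 5), (1, 2), (2, 0), (3, 2), (5, 5), (6, 0)}.
Total count |C(F_7)_aff| = 6.


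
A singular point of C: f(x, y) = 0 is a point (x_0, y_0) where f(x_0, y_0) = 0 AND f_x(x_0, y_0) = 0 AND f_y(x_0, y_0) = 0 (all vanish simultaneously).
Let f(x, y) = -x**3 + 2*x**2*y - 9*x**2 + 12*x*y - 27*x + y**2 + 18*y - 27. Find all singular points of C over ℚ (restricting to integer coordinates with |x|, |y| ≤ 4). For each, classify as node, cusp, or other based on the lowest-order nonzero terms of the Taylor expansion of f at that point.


Singular points: {(-3, 0)}; classification: cusp.

Compute partial derivatives:
  f_x = -3*x**2 + 4*x*y - 18*x + 12*y - 27.
  f_y = 2*x**2 + 12*x + 2*y + 18.
Scan x_0 ∈ {−4, ..., 4}. For each x_0, f_y(x_0, y) is a polynomial in y; find its integer roots y ∈ {−4, ..., 4}, then test f_x and f at those candidates.
  x = -4: f_y(-4, y) = 2*y + 2; vanishes at y ∈ {-1}. (-4, -1): f_x = 1 ≠ 0.
  x = -3: f_y(-3, y) = 2*y; vanishes at y ∈ {0}. (-3, 0): f_x = 0, f = 0 — SINGULAR.
  x = -2: f_y(-2, y) = 2*y + 2; vanishes at y ∈ {-1}. (-2, -1): f_x = -7 ≠ 0.
  x = -1: f_y(-1, y) = 2*y + 8; vanishes at y ∈ {-4}. (-1, -4): f_x = -44 ≠ 0.
  x = 0: f_y(0, y) = 2*y + 18; no integer root y with |y| ≤ 4.
  x = 1: f_y(1, y) = 2*y + 32; no integer root y with |y| ≤ 4.
  x = 2: f_y(2, y) = 2*y + 50; no integer root y with |y| ≤ 4.
  x = 3: f_y(3, y) = 2*y + 72; no integer root y with |y| ≤ 4.
  x = 4: f_y(4, y) = 2*y + 98; no integer root y with |y| ≤ 4.
Only singular point on the grid: (-3, 0).
Classify: substitute x = -3 + u, y = 0 + v and expand: f = -u**3 + 2*u**2*v + v**2.
No constant or linear terms (consistent with a singular point). Quadratic part: v**2. Cubic part: -u**3 + 2*u**2*v.
The quadratic part v**2 is a perfect square, so there is a single (double) tangent line v = 0, i.e. y = 0. Restricting the cubic part to that line (v = 0) leaves -u**3 ≠ 0, so f is not divisible by v and the branch is v² ≈ u**3 to lowest order — this is a cusp.
Classification: cusp.


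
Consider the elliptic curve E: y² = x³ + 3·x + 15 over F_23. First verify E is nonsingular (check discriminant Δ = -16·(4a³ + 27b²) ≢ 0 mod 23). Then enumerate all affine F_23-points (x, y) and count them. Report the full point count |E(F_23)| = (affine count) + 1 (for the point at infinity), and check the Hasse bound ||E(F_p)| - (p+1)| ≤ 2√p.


Affine points = {(2, 11), (2, 12), (9, 9), (9, 14), (12, 10), (12, 13), (14, 8), (14, 15), (15, 10), (15, 13), (18, 6), (18, 17), (19, 10), (19, 13), (20, 5), (20, 18), (21, 1), (21, 22)}; affine count = 18; |E(F_23)| = 19.

Discriminant check: Δ ∝ 4a³ + 27b² = 4·3³ + 27·15² = 4·27 + 27·225 ≡ 19 (mod 23). Nonzero ⇒ E is nonsingular.
For each x ∈ F_23, compute rhs = x³ + 3·x + 15 mod 23, then count y ∈ F_23 with y² ≡ rhs.
  x = 0: rhs = 15, matching y values: none (0 points).
  x = 1: rhs = 19, matching y values: none (0 points).
  x = 2: rhs = 6, matching y values: 11, 12 (2 points).
  x = 3: rhs = 5, matching y values: none (0 points).
  x = 4: rhs = 22, matching y values: none (0 points).
  x = 5: rhs = 17, matching y values: none (0 points).
  x = 6: rhs = 19, matching y values: none (0 points).
  x = 7: rhs = 11, matching y values: none (0 points).
  x = 8: rhs = 22, matching y values: none (0 points).
  x = 9: rhs = 12, matching y values: 9, 14 (2 points).
  x = 10: rhs = 10, matching y values: none (0 points).
  x = 11: rhs = 22, matching y values: none (0 points).
  x = 12: rhs = 8, matching y values: 10, 13 (2 points).
  x = 13: rhs = 20, matching y values: none (0 points).
  x = 14: rhs = 18, matching y values: 8, 15 (2 points).
  x = 15: rhs = 8, matching y values: 10, 13 (2 points).
  x = 16: rhs = 19, matching y values: none (0 points).
  x = 17: rhs = 11, matching y values: none (0 points).
  x = 18: rhs = 13, matching y values: 6, 17 (2 points).
  x = 19: rhs = 8, matching y values: 10, 13 (2 points).
  x = 20: rhs = 2, matching y values: 5, 18 (2 points).
  x = 21: rhs = 1, matching y values: 1, 22 (2 points).
  x = 22: rhs = 11, matching y values: none (0 points).
Total affine count: 18.
Full point count |E(F_23)| = 18 + 1 = 19.
Hasse bound: |19 − (23+1)| = |-5| = 5 ≤ 2√23 ≈ 9.5917 ✓.


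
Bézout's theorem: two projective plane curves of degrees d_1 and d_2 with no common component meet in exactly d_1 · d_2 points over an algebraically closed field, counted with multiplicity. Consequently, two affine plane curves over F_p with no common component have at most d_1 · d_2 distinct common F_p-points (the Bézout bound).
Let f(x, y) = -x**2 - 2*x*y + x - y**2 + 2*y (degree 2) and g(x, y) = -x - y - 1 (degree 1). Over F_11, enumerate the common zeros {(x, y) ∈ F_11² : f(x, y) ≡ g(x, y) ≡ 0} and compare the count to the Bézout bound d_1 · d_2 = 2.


Common zeros: {(8, 2)}; count = 1; Bézout bound = 2.

deg(f) = 2, deg(g) = 1, so Bézout bound = 2.
Scan x ∈ F_11. For each x, list the y ∈ F_11 with f(x, y) ≡ 0 and those with g(x, y) ≡ 0 (mod 11); the common zeros in that column are the intersection.
  x = 0: f ≡ 0 at y ∈ {0, 2}; g ≡ 0 at y ∈ {10}; common: ∅.
  x = 1: f ≡ 0 at y ∈ {0}; g ≡ 0 at y ∈ {9}; common: ∅.
  x = 2: f ≡ 0 at y ∈ ∅; g ≡ 0 at y ∈ {8}; common: ∅.
  x = 3: f ≡ 0 at y ∈ {1, 6}; g ≡ 0 at y ∈ {7}; common: ∅.
  x = 4: f ≡ 0 at y ∈ ∅; g ≡ 0 at y ∈ {6}; common: ∅.
  x = 5: f ≡ 0 at y ∈ ∅; g ≡ 0 at y ∈ {5}; common: ∅.
  x = 6: f ≡ 0 at y ∈ ∅; g ≡ 0 at y ∈ {4}; common: ∅.
  x = 7: f ≡ 0 at y ∈ {1, 9}; g ≡ 0 at y ∈ {3}; common: ∅.
  x = 8: f ≡ 0 at y ∈ {2, 6}; g ≡ 0 at y ∈ {2}; common: {2}.
  x = 9: f ≡ 0 at y ∈ {8, 9}; g ≡ 0 at y ∈ {1}; common: ∅.
  x = 10: f ≡ 0 at y ∈ ∅; g ≡ 0 at y ∈ {0}; common: ∅.
Collecting: common zeros = {(8, 2)}, so the count is 1.
Comparison with the Bézout bound: 1 ≤ 2 = deg(f)·deg(g), as expected for curves with no common component (the affine F_11-count falls short of the bound because intersections may lie at infinity, over extension fields, or carry multiplicity).


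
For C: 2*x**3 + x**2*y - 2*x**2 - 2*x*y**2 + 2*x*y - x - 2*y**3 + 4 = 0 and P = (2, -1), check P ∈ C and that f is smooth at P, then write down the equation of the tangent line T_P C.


Tangent line at P: 7*x + 10*y - 4 = 0.

Step 1: f(2, -1) = 0, so P lies on C.
Step 2: partial derivatives
  f_x(x, y) = 6*x**2 + 2*x*y - 4*x - 2*y**2 + 2*y - 1, f_y(x, y) = x**2 - 4*x*y + 2*x - 6*y**2.
  f_x(P) = 7, f_y(P) = 10 (gradient nonzero, so P is smooth).
Step 3: tangent line at P: 7·(x − 2) + 10·(y − -1) = 0.
Expanding: 7*x + 10*y - 4 = 0.


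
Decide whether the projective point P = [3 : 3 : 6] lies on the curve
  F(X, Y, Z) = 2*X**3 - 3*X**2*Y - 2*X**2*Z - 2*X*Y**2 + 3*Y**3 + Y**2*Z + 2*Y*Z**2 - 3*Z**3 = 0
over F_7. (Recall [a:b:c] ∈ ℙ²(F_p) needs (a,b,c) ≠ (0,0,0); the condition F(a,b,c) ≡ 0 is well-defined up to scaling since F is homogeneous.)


F(3,3,6) ≡ 4 (mod 7); P is NOT on the curve.

Evaluate F(3, 3, 6) term-by-term (mod 7).
  2*X**3 ↦ 2·27·1·1 = 54
  -3*X**2*Y ↦ -3·9·3·1 = -81
  -2*X**2*Z ↦ -2·9·1·6 = -108
  -2*X*Y**2 ↦ -2·3·9·1 = -54
  3*Y**3 ↦ 3·1·27·1 = 81
  Y**2*Z ↦ 1·1·9·6 = 54
  2*Y*Z**2 ↦ 2·1·3·36 = 216
  -3*Z**3 ↦ -3·1·1·216 = -648
Sum: F(3, 3, 6) = (54) + (-81) + (-108) + (-54) + (81) + (54) + (216) + (-648) = -486.
Reducing mod 7: -486 ≡ 4 (mod 7).
Since F(a, b, c) ≡ 4 ≠ 0 (mod 7), P does NOT lie on the curve.


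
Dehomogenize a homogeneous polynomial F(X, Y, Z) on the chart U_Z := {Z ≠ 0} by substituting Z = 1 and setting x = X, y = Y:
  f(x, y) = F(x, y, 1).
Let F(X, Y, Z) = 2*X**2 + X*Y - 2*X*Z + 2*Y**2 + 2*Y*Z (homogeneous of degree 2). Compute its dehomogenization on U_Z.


f(x, y) = 2*x**2 + x*y - 2*x + 2*y**2 + 2*y

On U_Z we set Z = 1. Each monomial c·X^i·Y^j·Z^k in F becomes c·x^i·y^j·1^k = c·x^i·y^j.
Substituting Z = 1: F(X, Y, 1) = 2*x**2 + x*y - 2*x + 2*y**2 + 2*y.
Note: deg(f) ≤ deg(F) = 2; strict inequality happens when F is divisible by Z (lost terms).


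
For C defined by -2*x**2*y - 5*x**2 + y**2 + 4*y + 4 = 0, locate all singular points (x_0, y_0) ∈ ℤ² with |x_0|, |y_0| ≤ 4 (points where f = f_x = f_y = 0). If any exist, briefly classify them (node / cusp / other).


Singular points: {(0, -2)}; classification: node.

Compute partial derivatives:
  f_x = -4*x*y - 10*x.
  f_y = -2*x**2 + 2*y + 4.
Scan x_0 ∈ {−4, ..., 4}. For each x_0, f_y(x_0, y) is a polynomial in y; find its integer roots y ∈ {−4, ..., 4}, then test f_x and f at those candidates.
  x = -4: f_y(-4, y) = 2*y - 28; no integer root y with |y| ≤ 4.
  x = -3: f_y(-3, y) = 2*y - 14; no integer root y with |y| ≤ 4.
  x = -2: f_y(-2, y) = 2*y - 4; vanishes at y ∈ {2}. (-2, 2): f_x = 36 ≠ 0.
  x = -1: f_y(-1, y) = 2*y + 2; vanishes at y ∈ {-1}. (-1, -1): f_x = 6 ≠ 0.
  x = 0: f_y(0, y) = 2*y + 4; vanishes at y ∈ {-2}. (0, -2): f_x = 0, f = 0 — SINGULAR.
  x = 1: f_y(1, y) = 2*y + 2; vanishes at y ∈ {-1}. (1, -1): f_x = -6 ≠ 0.
  x = 2: f_y(2, y) = 2*y - 4; vanishes at y ∈ {2}. (2, 2): f_x = -36 ≠ 0.
  x = 3: f_y(3, y) = 2*y - 14; no integer root y with |y| ≤ 4.
  x = 4: f_y(4, y) = 2*y - 28; no integer root y with |y| ≤ 4.
Only singular point on the grid: (0, -2).
Classify: substitute x = 0 + u, y = -2 + v and expand: f = -2*u**2*v - u**2 + v**2.
No constant or linear terms (consistent with a singular point). Quadratic part: -u**2 + v**2. Cubic part: -2*u**2*v.
The quadratic part v**2 - u**2 = (v − u)(v + u) splits into two distinct linear factors, so there are two distinct tangent lines y − -2 = ±(x − 0) — this is a node (ordinary double point).
Classification: node.


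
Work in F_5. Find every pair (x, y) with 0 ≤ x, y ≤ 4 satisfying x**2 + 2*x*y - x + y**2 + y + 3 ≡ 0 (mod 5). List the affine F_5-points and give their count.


Affine F_5-points: {(0, 1), (0, 3), (2, 0), (4, 0), (4, 1)}; count = 5.

For each of the 25 pairs (x, y) ∈ F_5², evaluate f(x, y) mod 5. Record the zeros.
  x = 0: [0↦3, 1↦0, 2↦4, 3↦0, 4↦3]  zeros at y ∈ {1, 3}
  x = 1: [0↦3, 1↦2, 2↦3, 3↦1, 4↦1]  zeros at y ∈ ∅
  x = 2: [0↦0, 1↦1, 2↦4, 3↦4, 4↦1]  zeros at y ∈ {0}
  x = 3: [0↦4, 1↦2, 2↦2, 3↦4, 4↦3]  zeros at y ∈ ∅
  x = 4: [0↦0, 1↦0, 2↦2, 3↦1, 4↦2]  zeros at y ∈ {0, 1}
Collecting zeros: affine points = {(0, 1), (0, 3), (2, 0), (4, 0), (4, 1)}.
Total count |C(F_5)_aff| = 5.


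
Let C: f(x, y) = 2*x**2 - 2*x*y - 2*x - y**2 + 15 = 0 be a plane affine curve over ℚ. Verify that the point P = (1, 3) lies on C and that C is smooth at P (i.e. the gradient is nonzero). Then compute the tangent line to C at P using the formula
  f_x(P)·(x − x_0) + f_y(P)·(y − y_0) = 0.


Tangent line at P: -4*x - 8*y + 28 = 0.

Step 1: f(1, 3) = 0, so P lies on C.
Step 2: partial derivatives
  f_x(x, y) = 4*x - 2*y - 2, f_y(x, y) = -2*x - 2*y.
  f_x(P) = -4, f_y(P) = -8 (gradient nonzero, so P is smooth).
Step 3: tangent line at P: -4·(x − 1) + -8·(y − 3) = 0.
Expanding: -4*x - 8*y + 28 = 0.


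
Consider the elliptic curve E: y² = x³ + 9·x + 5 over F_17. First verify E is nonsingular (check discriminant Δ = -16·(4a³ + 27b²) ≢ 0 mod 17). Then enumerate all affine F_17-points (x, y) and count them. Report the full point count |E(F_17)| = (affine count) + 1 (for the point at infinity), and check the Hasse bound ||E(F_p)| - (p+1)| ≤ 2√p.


Affine points = {(1, 7), (1, 10), (3, 5), (3, 12), (9, 4), (9, 13), (14, 6), (14, 11), (15, 8), (15, 9)}; affine count = 10; |E(F_17)| = 11.

Discriminant check: Δ ∝ 4a³ + 27b² = 4·9³ + 27·5² = 4·729 + 27·25 ≡ 4 (mod 17). Nonzero ⇒ E is nonsingular.
For each x ∈ F_17, compute rhs = x³ + 9·x + 5 mod 17, then count y ∈ F_17 with y² ≡ rhs.
  x = 0: rhs = 5, matching y values: none (0 points).
  x = 1: rhs = 15, matching y values: 7, 10 (2 points).
  x = 2: rhs = 14, matching y values: none (0 points).
  x = 3: rhs = 8, matching y values: 5, 12 (2 points).
  x = 4: rhs = 3, matching y values: none (0 points).
  x = 5: rhs = 5, matching y values: none (0 points).
  x = 6: rhs = 3, matching y values: none (0 points).
  x = 7: rhs = 3, matching y values: none (0 points).
  x = 8: rhs = 11, matching y values: none (0 points).
  x = 9: rhs = 16, matching y values: 4, 13 (2 points).
  x = 10: rhs = 7, matching y values: none (0 points).
  x = 11: rhs = 7, matching y values: none (0 points).
  x = 12: rhs = 5, matching y values: none (0 points).
  x = 13: rhs = 7, matching y values: none (0 points).
  x = 14: rhs = 2, matching y values: 6, 11 (2 points).
  x = 15: rhs = 13, matching y values: 8, 9 (2 points).
  x = 16: rhs = 12, matching y values: none (0 points).
Total affine count: 10.
Full point count |E(F_17)| = 10 + 1 = 11.
Hasse bound: |11 − (17+1)| = |-7| = 7 ≤ 2√17 ≈ 8.2462 ✓.


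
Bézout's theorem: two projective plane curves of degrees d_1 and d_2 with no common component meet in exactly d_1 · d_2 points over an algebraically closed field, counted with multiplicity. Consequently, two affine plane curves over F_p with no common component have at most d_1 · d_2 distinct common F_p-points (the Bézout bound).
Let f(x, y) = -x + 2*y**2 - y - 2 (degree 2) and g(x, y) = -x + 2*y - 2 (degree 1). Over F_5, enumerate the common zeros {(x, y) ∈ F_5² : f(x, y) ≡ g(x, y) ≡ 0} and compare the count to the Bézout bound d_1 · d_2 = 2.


Common zeros: {(1, 4), (3, 0)}; count = 2; Bézout bound = 2.

deg(f) = 2, deg(g) = 1, so Bézout bound = 2.
Scan x ∈ F_5. For each x, list the y ∈ F_5 with f(x, y) ≡ 0 and those with g(x, y) ≡ 0 (mod 5); the common zeros in that column are the intersection.
  x = 0: f ≡ 0 at y ∈ ∅; g ≡ 0 at y ∈ {1}; common: ∅.
  x = 1: f ≡ 0 at y ∈ {4}; g ≡ 0 at y ∈ {4}; common: {4}.
  x = 2: f ≡ 0 at y ∈ ∅; g ≡ 0 at y ∈ {2}; common: ∅.
  x = 3: f ≡ 0 at y ∈ {0, 3}; g ≡ 0 at y ∈ {0}; common: {0}.
  x = 4: f ≡ 0 at y ∈ {1, 2}; g ≡ 0 at y ∈ {3}; common: ∅.
Collecting: common zeros = {(1, 4), (3, 0)}, so the count is 2.
Comparison with the Bézout bound: 2 ≤ 2 = deg(f)·deg(g), as expected for curves with no common component (the bound is attained).


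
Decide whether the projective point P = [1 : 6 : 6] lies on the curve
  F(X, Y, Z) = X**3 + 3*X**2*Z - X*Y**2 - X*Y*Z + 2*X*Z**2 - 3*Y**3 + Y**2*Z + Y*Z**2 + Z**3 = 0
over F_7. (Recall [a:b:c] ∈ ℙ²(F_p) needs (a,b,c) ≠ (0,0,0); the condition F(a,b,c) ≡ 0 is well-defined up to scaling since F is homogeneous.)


F(1,6,6) ≡ 5 (mod 7); P is NOT on the curve.

Evaluate F(1, 6, 6) term-by-term (mod 7).
  X**3 ↦ 1·1·1·1 = 1
  3*X**2*Z ↦ 3·1·1·6 = 18
  -X*Y**2 ↦ -1·1·36·1 = -36
  -X*Y*Z ↦ -1·1·6·6 = -36
  2*X*Z**2 ↦ 2·1·1·36 = 72
  -3*Y**3 ↦ -3·1·216·1 = -648
  Y**2*Z ↦ 1·1·36·6 = 216
  Y*Z**2 ↦ 1·1·6·36 = 216
  Z**3 ↦ 1·1·1·216 = 216
Sum: F(1, 6, 6) = (1) + (18) + (-36) + (-36) + (72) + (-648) + (216) + (216) + (216) = 19.
Reducing mod 7: 19 ≡ 5 (mod 7).
Since F(a, b, c) ≡ 5 ≠ 0 (mod 7), P does NOT lie on the curve.
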